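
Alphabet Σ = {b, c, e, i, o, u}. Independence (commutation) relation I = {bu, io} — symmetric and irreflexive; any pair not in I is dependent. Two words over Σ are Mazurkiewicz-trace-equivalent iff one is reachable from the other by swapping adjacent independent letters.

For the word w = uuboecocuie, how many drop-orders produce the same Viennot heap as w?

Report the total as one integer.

piece 0:u — minimal
piece 1:u rests on {0:u}
piece 2:b — minimal
piece 3:o rests on {1:u, 2:b}
piece 4:e rests on {3:o}
piece 5:c rests on {4:e}
piece 6:o rests on {5:c}
piece 7:c rests on {6:o}
piece 8:u rests on {7:c}
piece 9:i rests on {8:u}
piece 10:e rests on {9:i}
minimal pieces: {0:u, 2:b}
ways to finish when only these pieces remain (= sum over removing one remaining piece with nothing left below it):
  1 left: {10}→1
  2 left: {9,10}→1
  3 left: {8,9,10}→1
  4 left: {7,8,9,10}→1
  5 left: {6,7,8,9,10}→1
  6 left: {5,6,7,8,9,10}→1
  7 left: {4,5,6,7,8,9,10}→1
  8 left: {3,4,5,6,7,8,9,10}→1
  9 left: {1,3,4,5,6,7,8,9,10}→1  {2,3,4,5,6,7,8,9,10}→1
  placing 0:u first → 2 extensions
  placing 2:b first → 1 extensions
total linear extensions = 3

3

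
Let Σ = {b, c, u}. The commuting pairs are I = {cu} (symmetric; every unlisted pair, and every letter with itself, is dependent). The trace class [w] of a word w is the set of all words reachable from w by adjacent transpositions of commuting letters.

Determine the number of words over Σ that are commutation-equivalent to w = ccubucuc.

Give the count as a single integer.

piece 0:c — minimal
piece 1:c rests on {0:c}
piece 2:u — minimal
piece 3:b rests on {1:c, 2:u}
piece 4:u rests on {3:b}
piece 5:c rests on {3:b}
piece 6:u rests on {4:u}
piece 7:c rests on {5:c}
minimal pieces: {0:c, 2:u}
ways to finish when only these pieces remain (= sum over removing one remaining piece with nothing left below it):
  1 left: {6}→1  {7}→1
  2 left: {4,6}→1  {5,7}→1  {6,7}→2
  3 left: {4,6,7}→3  {5,6,7}→3
  4 left: {4,5,6,7}→6
  5 left: {3,4,5,6,7}→6
  6 left: {1,3,4,5,6,7}→6  {2,3,4,5,6,7}→6
  placing 0:c first → 12 extensions
  placing 2:u first → 6 extensions
total linear extensions = 18

18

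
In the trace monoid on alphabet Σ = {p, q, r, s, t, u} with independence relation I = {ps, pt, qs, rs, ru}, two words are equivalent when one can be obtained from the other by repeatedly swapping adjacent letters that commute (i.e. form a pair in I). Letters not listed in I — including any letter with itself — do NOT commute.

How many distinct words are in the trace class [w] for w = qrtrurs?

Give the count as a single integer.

6

drop 0:q onto floor
drop 1:r onto {0:q}
drop 2:t onto {1:r}
drop 3:r onto {2:t}
drop 4:u onto {2:t}
drop 5:r onto {3:r}
drop 6:s onto {4:u}
ground layer = {0:q}
drop-orders for the pieces not yet dropped (sum over which currently-grounded one goes next):
  1 to go: {5} 1  {6} 1
  2 to go: {3,5} 1  {4,6} 1  {5,6} 2
  3 to go: {3,5,6} 3  {4,5,6} 3
  4 to go: {3,4,5,6} 6
  5 to go: {2,3,4,5,6} 6
  if 0:q drops first: 6 orders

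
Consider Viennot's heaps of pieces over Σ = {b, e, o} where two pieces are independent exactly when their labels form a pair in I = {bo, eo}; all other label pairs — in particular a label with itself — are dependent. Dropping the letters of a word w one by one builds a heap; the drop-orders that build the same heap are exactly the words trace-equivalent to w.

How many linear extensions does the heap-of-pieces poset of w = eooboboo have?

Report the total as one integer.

56

#0=e has no predecessor
#1=o has no predecessor
#2=o depends on [1:o]
#3=b depends on [0:e]
#4=o depends on [2:o]
#5=b depends on [3:b]
#6=o depends on [4:o]
#7=o depends on [6:o]
sources: [0:e, 1:o]
N(rest) = Σ N(rest − s) over sources s of rest; N(one piece) = 1:
  size 1 → [5]=1  [7]=1
  size 2 → [3,5]=1  [5,7]=2  [6,7]=1
  size 3 → [0,3,5]=1  [3,5,7]=3  [4,6,7]=1  [5,6,7]=3
  size 4 → [0,3,5,7]=4  [2,4,6,7]=1  [3,5,6,7]=6  [4,5,6,7]=4
  size 5 → [0,3,5,6,7]=10  [1,2,4,6,7]=1  [2,4,5,6,7]=5  [3,4,5,6,7]=10
  size 6 → [0,3,4,5,6,7]=20  [1,2,4,5,6,7]=6  [2,3,4,5,6,7]=15
  first=0(e) contributes 21
  first=1(o) contributes 35
|[w]| = 56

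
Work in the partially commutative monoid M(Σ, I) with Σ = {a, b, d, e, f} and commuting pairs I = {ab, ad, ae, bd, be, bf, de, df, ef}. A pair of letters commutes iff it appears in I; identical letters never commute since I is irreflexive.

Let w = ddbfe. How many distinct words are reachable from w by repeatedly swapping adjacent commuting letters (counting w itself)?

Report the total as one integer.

60

piece 0:d — minimal
piece 1:d rests on {0:d}
piece 2:b — minimal
piece 3:f — minimal
piece 4:e — minimal
minimal pieces: {0:d, 2:b, 3:f, 4:e}
ways to finish when only these pieces remain (= sum over removing one remaining piece with nothing left below it):
  1 left: {1}→1  {2}→1  {3}→1  {4}→1
  2 left: {0,1}→1  {1,2}→2  {1,3}→2  {1,4}→2  {2,3}→2  {2,4}→2  {3,4}→2
  3 left: {0,1,2}→3  {0,1,3}→3  {0,1,4}→3  {1,2,3}→6  {1,2,4}→6  {1,3,4}→6  {2,3,4}→6
  placing 0:d first → 24 extensions
  placing 2:b first → 12 extensions
  placing 3:f first → 12 extensions
  placing 4:e first → 12 extensions
total linear extensions = 60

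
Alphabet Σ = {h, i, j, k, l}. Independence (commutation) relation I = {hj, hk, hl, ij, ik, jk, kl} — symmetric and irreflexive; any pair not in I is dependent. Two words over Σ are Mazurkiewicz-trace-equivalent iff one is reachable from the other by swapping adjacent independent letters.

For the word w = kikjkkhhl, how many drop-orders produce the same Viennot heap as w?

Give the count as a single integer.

1134

piece 0:k — minimal
piece 1:i — minimal
piece 2:k rests on {0:k}
piece 3:j — minimal
piece 4:k rests on {2:k}
piece 5:k rests on {4:k}
piece 6:h rests on {1:i}
piece 7:h rests on {6:h}
piece 8:l rests on {1:i, 3:j}
minimal pieces: {0:k, 1:i, 3:j}
ways to finish when only these pieces remain (= sum over removing one remaining piece with nothing left below it):
  1 left: {5}→1  {7}→1  {8}→1
  2 left: {3,8}→1  {4,5}→1  {5,7}→2  {5,8}→2  {6,7}→1  {7,8}→2
  3 left: {2,4,5}→1  {3,5,8}→3  {3,7,8}→3  {4,5,7}→3  {4,5,8}→3  {5,6,7}→3  {5,7,8}→6  {6,7,8}→3
  4 left: {0,2,4,5}→1  {1,6,7,8}→3  {2,4,5,7}→4  {2,4,5,8}→4  {3,4,5,8}→6  {3,5,7,8}→12  {3,6,7,8}→6  {4,5,6,7}→6  {4,5,7,8}→12  {5,6,7,8}→12
  5 left: {0,2,4,5,7}→5  {0,2,4,5,8}→5  {1,3,6,7,8}→9  {1,5,6,7,8}→15  {2,3,4,5,8}→10  {2,4,5,6,7}→10  {2,4,5,7,8}→20  {3,4,5,7,8}→30  {3,5,6,7,8}→30  {4,5,6,7,8}→30
  6 left: {0,2,3,4,5,8}→15  {0,2,4,5,6,7}→15  {0,2,4,5,7,8}→30  {1,3,5,6,7,8}→54  {1,4,5,6,7,8}→45  {2,3,4,5,7,8}→60  {2,4,5,6,7,8}→60  {3,4,5,6,7,8}→90
  7 left: {0,2,3,4,5,7,8}→105  {0,2,4,5,6,7,8}→105  {1,2,4,5,6,7,8}→105  {1,3,4,5,6,7,8}→189  {2,3,4,5,6,7,8}→210
  placing 0:k first → 504 extensions
  placing 1:i first → 420 extensions
  placing 3:j first → 210 extensions
total linear extensions = 1134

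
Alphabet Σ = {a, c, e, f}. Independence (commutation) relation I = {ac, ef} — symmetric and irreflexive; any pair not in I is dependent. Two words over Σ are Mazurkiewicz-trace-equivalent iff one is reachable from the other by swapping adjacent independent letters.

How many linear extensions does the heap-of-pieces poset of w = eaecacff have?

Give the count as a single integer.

3

0(e) covers ∅
1(a) covers 0:e
2(e) covers 1:a
3(c) covers 2:e
4(a) covers 2:e
5(c) covers 3:c
6(f) covers 4:a, 5:c
7(f) covers 6:f
floor of heap: 0:e
completions by unplaced set U, small U first (add the entries for U minus each lowest piece of U):
  |U|=1: {7}:1
  |U|=2: {6,7}:1
  |U|=3: {4,6,7}:1  {5,6,7}:1
  |U|=4: {3,5,6,7}:1  {4,5,6,7}:2
  |U|=5: {3,4,5,6,7}:3
  |U|=6: {2,3,4,5,6,7}:3
  start at 0(e): 3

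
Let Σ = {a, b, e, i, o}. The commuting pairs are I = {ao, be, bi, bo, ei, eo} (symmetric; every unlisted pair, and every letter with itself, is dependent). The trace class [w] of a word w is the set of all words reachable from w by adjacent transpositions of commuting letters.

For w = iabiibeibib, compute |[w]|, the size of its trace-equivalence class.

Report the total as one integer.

630

drop 0:i onto floor
drop 1:a onto {0:i}
drop 2:b onto {1:a}
drop 3:i onto {1:a}
drop 4:i onto {3:i}
drop 5:b onto {2:b}
drop 6:e onto {1:a}
drop 7:i onto {4:i}
drop 8:b onto {5:b}
drop 9:i onto {7:i}
drop 10:b onto {8:b}
ground layer = {0:i}
drop-orders for the pieces not yet dropped (sum over which currently-grounded one goes next):
  1 to go: {6} 1  {9} 1  {10} 1
  2 to go: {6,9} 2  {6,10} 2  {7,9} 1  {8,10} 1  {9,10} 2
  3 to go: {4,7,9} 1  {5,8,10} 1  {6,7,9} 3  {6,8,10} 3  {6,9,10} 6  {7,9,10} 3  {8,9,10} 3
  4 to go: {2,5,8,10} 1  {3,4,7,9} 1  {4,6,7,9} 4  {4,7,9,10} 4  {5,6,8,10} 4  {5,8,9,10} 4  {6,7,9,10} 12  {6,8,9,10} 12  {7,8,9,10} 6
  5 to go: {2,5,6,8,10} 5  {2,5,8,9,10} 5  {3,4,6,7,9} 5  {3,4,7,9,10} 5  {4,6,7,9,10} 20  {4,7,8,9,10} 10  {5,6,8,9,10} 20  {5,7,8,9,10} 10  {6,7,8,9,10} 30
  6 to go: {2,5,6,8,9,10} 30  {2,5,7,8,9,10} 15  {3,4,6,7,9,10} 30  {3,4,7,8,9,10} 15  {4,5,7,8,9,10} 20  {4,6,7,8,9,10} 60  {5,6,7,8,9,10} 60
  7 to go: {2,4,5,7,8,9,10} 35  {2,5,6,7,8,9,10} 105  {3,4,5,7,8,9,10} 35  {3,4,6,7,8,9,10} 105  {4,5,6,7,8,9,10} 140
  8 to go: {2,3,4,5,7,8,9,10} 70  {2,4,5,6,7,8,9,10} 280  {3,4,5,6,7,8,9,10} 280
  9 to go: {2,3,4,5,6,7,8,9,10} 630
  if 0:i drops first: 630 orders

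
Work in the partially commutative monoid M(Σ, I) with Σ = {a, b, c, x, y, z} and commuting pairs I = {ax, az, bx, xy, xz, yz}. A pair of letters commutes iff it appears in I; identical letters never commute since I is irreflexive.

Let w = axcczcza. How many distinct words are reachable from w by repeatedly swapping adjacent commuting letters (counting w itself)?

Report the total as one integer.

0(a) covers ∅
1(x) covers ∅
2(c) covers 0:a, 1:x
3(c) covers 2:c
4(z) covers 3:c
5(c) covers 4:z
6(z) covers 5:c
7(a) covers 5:c
floor of heap: 0:a, 1:x
completions by unplaced set U, small U first (add the entries for U minus each lowest piece of U):
  |U|=1: {6}:1  {7}:1
  |U|=2: {6,7}:2
  |U|=3: {5,6,7}:2
  |U|=4: {4,5,6,7}:2
  |U|=5: {3,4,5,6,7}:2
  |U|=6: {2,3,4,5,6,7}:2
  start at 0(a): 2
  start at 1(x): 2
sum over floor = 4

4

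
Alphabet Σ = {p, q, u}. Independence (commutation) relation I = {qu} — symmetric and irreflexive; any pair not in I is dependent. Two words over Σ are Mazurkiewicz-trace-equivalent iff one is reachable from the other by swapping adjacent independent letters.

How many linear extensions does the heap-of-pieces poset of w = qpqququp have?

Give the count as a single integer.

10

piece 0:q — minimal
piece 1:p rests on {0:q}
piece 2:q rests on {1:p}
piece 3:q rests on {2:q}
piece 4:u rests on {1:p}
piece 5:q rests on {3:q}
piece 6:u rests on {4:u}
piece 7:p rests on {5:q, 6:u}
minimal pieces: {0:q}
ways to finish when only these pieces remain (= sum over removing one remaining piece with nothing left below it):
  1 left: {7}→1
  2 left: {5,7}→1  {6,7}→1
  3 left: {3,5,7}→1  {4,6,7}→1  {5,6,7}→2
  4 left: {2,3,5,7}→1  {3,5,6,7}→3  {4,5,6,7}→3
  5 left: {2,3,5,6,7}→4  {3,4,5,6,7}→6
  6 left: {2,3,4,5,6,7}→10
  placing 0:q first → 10 extensions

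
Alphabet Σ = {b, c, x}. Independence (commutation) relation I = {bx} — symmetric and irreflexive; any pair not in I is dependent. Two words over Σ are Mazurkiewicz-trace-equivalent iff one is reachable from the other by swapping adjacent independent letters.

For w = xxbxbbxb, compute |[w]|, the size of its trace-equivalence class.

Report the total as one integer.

70

drop 0:x onto floor
drop 1:x onto {0:x}
drop 2:b onto floor
drop 3:x onto {1:x}
drop 4:b onto {2:b}
drop 5:b onto {4:b}
drop 6:x onto {3:x}
drop 7:b onto {5:b}
ground layer = {0:x, 2:b}
drop-orders for the pieces not yet dropped (sum over which currently-grounded one goes next):
  1 to go: {6} 1  {7} 1
  2 to go: {3,6} 1  {5,7} 1  {6,7} 2
  3 to go: {1,3,6} 1  {3,6,7} 3  {4,5,7} 1  {5,6,7} 3
  4 to go: {0,1,3,6} 1  {1,3,6,7} 4  {2,4,5,7} 1  {3,5,6,7} 6  {4,5,6,7} 4
  5 to go: {0,1,3,6,7} 5  {1,3,5,6,7} 10  {2,4,5,6,7} 5  {3,4,5,6,7} 10
  6 to go: {0,1,3,5,6,7} 15  {1,3,4,5,6,7} 20  {2,3,4,5,6,7} 15
  if 0:x drops first: 35 orders
  if 2:b drops first: 35 orders
heap linearizations: 70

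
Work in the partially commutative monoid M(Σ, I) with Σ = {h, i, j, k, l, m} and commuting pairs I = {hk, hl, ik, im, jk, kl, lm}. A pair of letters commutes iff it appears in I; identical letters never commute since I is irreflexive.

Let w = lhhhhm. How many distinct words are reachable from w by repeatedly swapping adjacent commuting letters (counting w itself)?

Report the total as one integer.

0(l) covers ∅
1(h) covers ∅
2(h) covers 1:h
3(h) covers 2:h
4(h) covers 3:h
5(m) covers 4:h
floor of heap: 0:l, 1:h
completions by unplaced set U, small U first (add the entries for U minus each lowest piece of U):
  |U|=1: {0}:1  {5}:1
  |U|=2: {0,5}:2  {4,5}:1
  |U|=3: {0,4,5}:3  {3,4,5}:1
  |U|=4: {0,3,4,5}:4  {2,3,4,5}:1
  start at 0(l): 1
  start at 1(h): 5
sum over floor = 6

6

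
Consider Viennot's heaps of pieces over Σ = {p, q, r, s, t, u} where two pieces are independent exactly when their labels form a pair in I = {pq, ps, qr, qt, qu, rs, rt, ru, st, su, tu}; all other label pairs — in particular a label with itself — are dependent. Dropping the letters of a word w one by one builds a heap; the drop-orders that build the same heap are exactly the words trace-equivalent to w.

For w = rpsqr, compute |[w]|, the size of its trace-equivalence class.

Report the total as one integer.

10

drop 0:r onto floor
drop 1:p onto {0:r}
drop 2:s onto floor
drop 3:q onto {2:s}
drop 4:r onto {1:p}
ground layer = {0:r, 2:s}
drop-orders for the pieces not yet dropped (sum over which currently-grounded one goes next):
  1 to go: {3} 1  {4} 1
  2 to go: {1,4} 1  {2,3} 1  {3,4} 2
  3 to go: {0,1,4} 1  {1,3,4} 3  {2,3,4} 3
  if 0:r drops first: 6 orders
  if 2:s drops first: 4 orders
heap linearizations: 10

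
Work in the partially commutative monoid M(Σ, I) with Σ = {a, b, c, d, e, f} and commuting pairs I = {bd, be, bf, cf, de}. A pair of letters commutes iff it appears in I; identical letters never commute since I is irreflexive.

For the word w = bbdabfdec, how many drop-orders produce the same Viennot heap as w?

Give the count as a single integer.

0(b) covers ∅
1(b) covers 0:b
2(d) covers ∅
3(a) covers 1:b, 2:d
4(b) covers 3:a
5(f) covers 3:a
6(d) covers 5:f
7(e) covers 5:f
8(c) covers 4:b, 6:d, 7:e
floor of heap: 0:b, 2:d
completions by unplaced set U, small U first (add the entries for U minus each lowest piece of U):
  |U|=1: {8}:1
  |U|=2: {4,8}:1  {6,8}:1  {7,8}:1
  |U|=3: {4,6,8}:2  {4,7,8}:2  {6,7,8}:2
  |U|=4: {4,6,7,8}:6  {5,6,7,8}:2
  |U|=5: {4,5,6,7,8}:8
  |U|=6: {3,4,5,6,7,8}:8
  |U|=7: {1,3,4,5,6,7,8}:8  {2,3,4,5,6,7,8}:8
  start at 0(b): 16
  start at 2(d): 8
sum over floor = 24

24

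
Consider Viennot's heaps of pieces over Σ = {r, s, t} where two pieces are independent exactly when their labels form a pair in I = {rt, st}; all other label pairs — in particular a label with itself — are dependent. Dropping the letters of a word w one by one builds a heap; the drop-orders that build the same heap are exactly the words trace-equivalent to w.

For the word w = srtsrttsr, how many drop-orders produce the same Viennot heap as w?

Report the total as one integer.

84

drop 0:s onto floor
drop 1:r onto {0:s}
drop 2:t onto floor
drop 3:s onto {1:r}
drop 4:r onto {3:s}
drop 5:t onto {2:t}
drop 6:t onto {5:t}
drop 7:s onto {4:r}
drop 8:r onto {7:s}
ground layer = {0:s, 2:t}
drop-orders for the pieces not yet dropped (sum over which currently-grounded one goes next):
  1 to go: {6} 1  {8} 1
  2 to go: {5,6} 1  {6,8} 2  {7,8} 1
  3 to go: {2,5,6} 1  {4,7,8} 1  {5,6,8} 3  {6,7,8} 3
  4 to go: {2,5,6,8} 4  {3,4,7,8} 1  {4,6,7,8} 4  {5,6,7,8} 6
  5 to go: {1,3,4,7,8} 1  {2,5,6,7,8} 10  {3,4,6,7,8} 5  {4,5,6,7,8} 10
  6 to go: {0,1,3,4,7,8} 1  {1,3,4,6,7,8} 6  {2,4,5,6,7,8} 20  {3,4,5,6,7,8} 15
  7 to go: {0,1,3,4,6,7,8} 7  {1,3,4,5,6,7,8} 21  {2,3,4,5,6,7,8} 35
  if 0:s drops first: 56 orders
  if 2:t drops first: 28 orders
heap linearizations: 84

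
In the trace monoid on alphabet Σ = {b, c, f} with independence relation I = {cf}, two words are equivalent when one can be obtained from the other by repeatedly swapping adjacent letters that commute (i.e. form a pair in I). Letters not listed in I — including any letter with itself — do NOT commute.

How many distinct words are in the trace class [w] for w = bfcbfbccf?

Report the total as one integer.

drop 0:b onto floor
drop 1:f onto {0:b}
drop 2:c onto {0:b}
drop 3:b onto {1:f, 2:c}
drop 4:f onto {3:b}
drop 5:b onto {4:f}
drop 6:c onto {5:b}
drop 7:c onto {6:c}
drop 8:f onto {5:b}
ground layer = {0:b}
drop-orders for the pieces not yet dropped (sum over which currently-grounded one goes next):
  1 to go: {7} 1  {8} 1
  2 to go: {6,7} 1  {7,8} 2
  3 to go: {6,7,8} 3
  4 to go: {5,6,7,8} 3
  5 to go: {4,5,6,7,8} 3
  6 to go: {3,4,5,6,7,8} 3
  7 to go: {1,3,4,5,6,7,8} 3  {2,3,4,5,6,7,8} 3
  if 0:b drops first: 6 orders

6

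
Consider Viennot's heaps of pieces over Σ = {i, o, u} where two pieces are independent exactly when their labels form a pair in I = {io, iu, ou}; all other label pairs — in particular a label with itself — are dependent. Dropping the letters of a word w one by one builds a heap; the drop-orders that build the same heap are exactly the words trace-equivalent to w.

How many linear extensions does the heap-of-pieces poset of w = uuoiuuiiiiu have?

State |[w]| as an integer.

2772

#0=u has no predecessor
#1=u depends on [0:u]
#2=o has no predecessor
#3=i has no predecessor
#4=u depends on [1:u]
#5=u depends on [4:u]
#6=i depends on [3:i]
#7=i depends on [6:i]
#8=i depends on [7:i]
#9=i depends on [8:i]
#10=u depends on [5:u]
sources: [0:u, 2:o, 3:i]
N(rest) = Σ N(rest − s) over sources s of rest; N(one piece) = 1:
  size 1 → [2]=1  [9]=1  [10]=1
  size 2 → [2,9]=2  [2,10]=2  [5,10]=1  [8,9]=1  [9,10]=2
  size 3 → [2,5,10]=3  [2,8,9]=3  [2,9,10]=6  [4,5,10]=1  [5,9,10]=3  [7,8,9]=1  [8,9,10]=3
  size 4 → [1,4,5,10]=1  [2,4,5,10]=4  [2,5,9,10]=12  [2,7,8,9]=4  [2,8,9,10]=12  [4,5,9,10]=4  [5,8,9,10]=6  [6,7,8,9]=1  [7,8,9,10]=4
  size 5 → [0,1,4,5,10]=1  [1,2,4,5,10]=5  [1,4,5,9,10]=5  [2,4,5,9,10]=20  [2,5,8,9,10]=30  [2,6,7,8,9]=5  [2,7,8,9,10]=20  [3,6,7,8,9]=1  [4,5,8,9,10]=10  [5,7,8,9,10]=10  [6,7,8,9,10]=5
  size 6 → [0,1,2,4,5,10]=6  [0,1,4,5,9,10]=6  [1,2,4,5,9,10]=30  [1,4,5,8,9,10]=15  [2,3,6,7,8,9]=6  [2,4,5,8,9,10]=60  [2,5,7,8,9,10]=60  [2,6,7,8,9,10]=30  [3,6,7,8,9,10]=6  [4,5,7,8,9,10]=20  [5,6,7,8,9,10]=15
  size 7 → [0,1,2,4,5,9,10]=42  [0,1,4,5,8,9,10]=21  [1,2,4,5,8,9,10]=105  [1,4,5,7,8,9,10]=35  [2,3,6,7,8,9,10]=42  [2,4,5,7,8,9,10]=140  [2,5,6,7,8,9,10]=105  [3,5,6,7,8,9,10]=21  [4,5,6,7,8,9,10]=35
  size 8 → [0,1,2,4,5,8,9,10]=168  [0,1,4,5,7,8,9,10]=56  [1,2,4,5,7,8,9,10]=280  [1,4,5,6,7,8,9,10]=70  [2,3,5,6,7,8,9,10]=168  [2,4,5,6,7,8,9,10]=280  [3,4,5,6,7,8,9,10]=56
  size 9 → [0,1,2,4,5,7,8,9,10]=504  [0,1,4,5,6,7,8,9,10]=126  [1,2,4,5,6,7,8,9,10]=630  [1,3,4,5,6,7,8,9,10]=126  [2,3,4,5,6,7,8,9,10]=504
  first=0(u) contributes 1260
  first=2(o) contributes 252
  first=3(i) contributes 1260
|[w]| = 2772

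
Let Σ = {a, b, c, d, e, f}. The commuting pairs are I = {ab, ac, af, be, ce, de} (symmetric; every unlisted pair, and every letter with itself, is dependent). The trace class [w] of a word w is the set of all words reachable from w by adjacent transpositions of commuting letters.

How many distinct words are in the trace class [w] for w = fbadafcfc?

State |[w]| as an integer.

15

#0=f has no predecessor
#1=b depends on [0:f]
#2=a has no predecessor
#3=d depends on [1:b, 2:a]
#4=a depends on [3:d]
#5=f depends on [3:d]
#6=c depends on [5:f]
#7=f depends on [6:c]
#8=c depends on [7:f]
sources: [0:f, 2:a]
N(rest) = Σ N(rest − s) over sources s of rest; N(one piece) = 1:
  size 1 → [4]=1  [8]=1
  size 2 → [4,8]=2  [7,8]=1
  size 3 → [4,7,8]=3  [6,7,8]=1
  size 4 → [4,6,7,8]=4  [5,6,7,8]=1
  size 5 → [4,5,6,7,8]=5
  size 6 → [3,4,5,6,7,8]=5
  size 7 → [1,3,4,5,6,7,8]=5  [2,3,4,5,6,7,8]=5
  first=0(f) contributes 10
  first=2(a) contributes 5
|[w]| = 15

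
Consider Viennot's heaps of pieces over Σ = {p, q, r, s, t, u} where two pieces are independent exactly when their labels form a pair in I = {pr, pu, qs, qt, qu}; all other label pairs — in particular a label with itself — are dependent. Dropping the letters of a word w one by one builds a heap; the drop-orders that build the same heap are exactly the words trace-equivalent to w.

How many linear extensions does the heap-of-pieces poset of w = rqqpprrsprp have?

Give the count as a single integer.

18

#0=r has no predecessor
#1=q depends on [0:r]
#2=q depends on [1:q]
#3=p depends on [2:q]
#4=p depends on [3:p]
#5=r depends on [2:q]
#6=r depends on [5:r]
#7=s depends on [4:p, 6:r]
#8=p depends on [7:s]
#9=r depends on [7:s]
#10=p depends on [8:p]
sources: [0:r]
N(rest) = Σ N(rest − s) over sources s of rest; N(one piece) = 1:
  size 1 → [9]=1  [10]=1
  size 2 → [8,10]=1  [9,10]=2
  size 3 → [8,9,10]=3
  size 4 → [7,8,9,10]=3
  size 5 → [4,7,8,9,10]=3  [6,7,8,9,10]=3
  size 6 → [3,4,7,8,9,10]=3  [4,6,7,8,9,10]=6  [5,6,7,8,9,10]=3
  size 7 → [3,4,6,7,8,9,10]=9  [4,5,6,7,8,9,10]=9
  size 8 → [3,4,5,6,7,8,9,10]=18
  size 9 → [2,3,4,5,6,7,8,9,10]=18
  first=0(r) contributes 18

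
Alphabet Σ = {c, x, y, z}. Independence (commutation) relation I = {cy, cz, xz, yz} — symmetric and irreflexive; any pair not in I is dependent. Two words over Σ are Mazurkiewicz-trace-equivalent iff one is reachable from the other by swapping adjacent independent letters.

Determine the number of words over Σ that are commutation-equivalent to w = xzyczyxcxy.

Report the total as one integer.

#0=x has no predecessor
#1=z has no predecessor
#2=y depends on [0:x]
#3=c depends on [0:x]
#4=z depends on [1:z]
#5=y depends on [2:y]
#6=x depends on [3:c, 5:y]
#7=c depends on [6:x]
#8=x depends on [7:c]
#9=y depends on [8:x]
sources: [0:x, 1:z]
N(rest) = Σ N(rest − s) over sources s of rest; N(one piece) = 1:
  size 1 → [4]=1  [9]=1
  size 2 → [1,4]=1  [4,9]=2  [8,9]=1
  size 3 → [1,4,9]=3  [4,8,9]=3  [7,8,9]=1
  size 4 → [1,4,8,9]=6  [4,7,8,9]=4  [6,7,8,9]=1
  size 5 → [1,4,7,8,9]=10  [3,6,7,8,9]=1  [4,6,7,8,9]=5  [5,6,7,8,9]=1
  size 6 → [1,4,6,7,8,9]=15  [2,5,6,7,8,9]=1  [3,4,6,7,8,9]=6  [3,5,6,7,8,9]=2  [4,5,6,7,8,9]=6
  size 7 → [1,3,4,6,7,8,9]=21  [1,4,5,6,7,8,9]=21  [2,3,5,6,7,8,9]=3  [2,4,5,6,7,8,9]=7  [3,4,5,6,7,8,9]=14
  size 8 → [0,2,3,5,6,7,8,9]=3  [1,2,4,5,6,7,8,9]=28  [1,3,4,5,6,7,8,9]=56  [2,3,4,5,6,7,8,9]=24
  first=0(x) contributes 108
  first=1(z) contributes 27
|[w]| = 135

135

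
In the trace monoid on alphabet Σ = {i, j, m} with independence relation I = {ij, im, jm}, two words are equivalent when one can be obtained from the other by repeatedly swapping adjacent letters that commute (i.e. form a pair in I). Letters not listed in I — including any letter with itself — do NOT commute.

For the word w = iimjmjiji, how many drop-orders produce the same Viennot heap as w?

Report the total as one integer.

1260

#0=i has no predecessor
#1=i depends on [0:i]
#2=m has no predecessor
#3=j has no predecessor
#4=m depends on [2:m]
#5=j depends on [3:j]
#6=i depends on [1:i]
#7=j depends on [5:j]
#8=i depends on [6:i]
sources: [0:i, 2:m, 3:j]
N(rest) = Σ N(rest − s) over sources s of rest; N(one piece) = 1:
  size 1 → [4]=1  [7]=1  [8]=1
  size 2 → [2,4]=1  [4,7]=2  [4,8]=2  [5,7]=1  [6,8]=1  [7,8]=2
  size 3 → [1,6,8]=1  [2,4,7]=3  [2,4,8]=3  [3,5,7]=1  [4,5,7]=3  [4,6,8]=3  [4,7,8]=6  [5,7,8]=3  [6,7,8]=3
  size 4 → [0,1,6,8]=1  [1,4,6,8]=4  [1,6,7,8]=4  [2,4,5,7]=6  [2,4,6,8]=6  [2,4,7,8]=12  [3,4,5,7]=4  [3,5,7,8]=4  [4,5,7,8]=12  [4,6,7,8]=12  [5,6,7,8]=6
  size 5 → [0,1,4,6,8]=5  [0,1,6,7,8]=5  [1,2,4,6,8]=10  [1,4,6,7,8]=20  [1,5,6,7,8]=10  [2,3,4,5,7]=10  [2,4,5,7,8]=30  [2,4,6,7,8]=30  [3,4,5,7,8]=20  [3,5,6,7,8]=10  [4,5,6,7,8]=30
  size 6 → [0,1,2,4,6,8]=15  [0,1,4,6,7,8]=30  [0,1,5,6,7,8]=15  [1,2,4,6,7,8]=60  [1,3,5,6,7,8]=20  [1,4,5,6,7,8]=60  [2,3,4,5,7,8]=60  [2,4,5,6,7,8]=90  [3,4,5,6,7,8]=60
  size 7 → [0,1,2,4,6,7,8]=105  [0,1,3,5,6,7,8]=35  [0,1,4,5,6,7,8]=105  [1,2,4,5,6,7,8]=210  [1,3,4,5,6,7,8]=140  [2,3,4,5,6,7,8]=210
  first=0(i) contributes 560
  first=2(m) contributes 280
  first=3(j) contributes 420
|[w]| = 1260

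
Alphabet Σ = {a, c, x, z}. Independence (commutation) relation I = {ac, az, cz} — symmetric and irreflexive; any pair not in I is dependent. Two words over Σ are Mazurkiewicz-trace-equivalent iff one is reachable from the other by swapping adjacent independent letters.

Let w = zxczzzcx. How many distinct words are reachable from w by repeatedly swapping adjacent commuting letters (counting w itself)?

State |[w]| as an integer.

10

0(z) covers ∅
1(x) covers 0:z
2(c) covers 1:x
3(z) covers 1:x
4(z) covers 3:z
5(z) covers 4:z
6(c) covers 2:c
7(x) covers 5:z, 6:c
floor of heap: 0:z
completions by unplaced set U, small U first (add the entries for U minus each lowest piece of U):
  |U|=1: {7}:1
  |U|=2: {5,7}:1  {6,7}:1
  |U|=3: {2,6,7}:1  {4,5,7}:1  {5,6,7}:2
  |U|=4: {2,5,6,7}:3  {3,4,5,7}:1  {4,5,6,7}:3
  |U|=5: {2,4,5,6,7}:6  {3,4,5,6,7}:4
  |U|=6: {2,3,4,5,6,7}:10
  start at 0(z): 10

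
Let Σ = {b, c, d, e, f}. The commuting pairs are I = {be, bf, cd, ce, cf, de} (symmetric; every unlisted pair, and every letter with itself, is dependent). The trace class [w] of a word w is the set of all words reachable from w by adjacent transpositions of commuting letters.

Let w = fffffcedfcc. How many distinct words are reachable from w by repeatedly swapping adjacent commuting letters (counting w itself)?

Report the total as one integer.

0(f) covers ∅
1(f) covers 0:f
2(f) covers 1:f
3(f) covers 2:f
4(f) covers 3:f
5(c) covers ∅
6(e) covers 4:f
7(d) covers 4:f
8(f) covers 6:e, 7:d
9(c) covers 5:c
10(c) covers 9:c
floor of heap: 0:f, 5:c
completions by unplaced set U, small U first (add the entries for U minus each lowest piece of U):
  |U|=1: {8}:1  {10}:1
  |U|=2: {6,8}:1  {7,8}:1  {8,10}:2  {9,10}:1
  |U|=3: {5,9,10}:1  {6,7,8}:2  {6,8,10}:3  {7,8,10}:3  {8,9,10}:3
  |U|=4: {4,6,7,8}:2  {5,8,9,10}:4  {6,7,8,10}:8  {6,8,9,10}:6  {7,8,9,10}:6
  |U|=5: {3,4,6,7,8}:2  {4,6,7,8,10}:10  {5,6,8,9,10}:10  {5,7,8,9,10}:10  {6,7,8,9,10}:20
  |U|=6: {2,3,4,6,7,8}:2  {3,4,6,7,8,10}:12  {4,6,7,8,9,10}:30  {5,6,7,8,9,10}:40
  |U|=7: {1,2,3,4,6,7,8}:2  {2,3,4,6,7,8,10}:14  {3,4,6,7,8,9,10}:42  {4,5,6,7,8,9,10}:70
  |U|=8: {0,1,2,3,4,6,7,8}:2  {1,2,3,4,6,7,8,10}:16  {2,3,4,6,7,8,9,10}:56  {3,4,5,6,7,8,9,10}:112
  |U|=9: {0,1,2,3,4,6,7,8,10}:18  {1,2,3,4,6,7,8,9,10}:72  {2,3,4,5,6,7,8,9,10}:168
  start at 0(f): 240
  start at 5(c): 90
sum over floor = 330

330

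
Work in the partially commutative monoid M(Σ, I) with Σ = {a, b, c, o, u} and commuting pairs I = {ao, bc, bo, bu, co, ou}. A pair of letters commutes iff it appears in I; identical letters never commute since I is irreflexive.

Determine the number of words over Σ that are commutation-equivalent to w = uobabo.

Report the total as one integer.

30

0(u) covers ∅
1(o) covers ∅
2(b) covers ∅
3(a) covers 0:u, 2:b
4(b) covers 3:a
5(o) covers 1:o
floor of heap: 0:u, 1:o, 2:b
completions by unplaced set U, small U first (add the entries for U minus each lowest piece of U):
  |U|=1: {4}:1  {5}:1
  |U|=2: {1,5}:1  {3,4}:1  {4,5}:2
  |U|=3: {0,3,4}:1  {1,4,5}:3  {2,3,4}:1  {3,4,5}:3
  |U|=4: {0,2,3,4}:2  {0,3,4,5}:4  {1,3,4,5}:6  {2,3,4,5}:4
  start at 0(u): 10
  start at 1(o): 10
  start at 2(b): 10
sum over floor = 30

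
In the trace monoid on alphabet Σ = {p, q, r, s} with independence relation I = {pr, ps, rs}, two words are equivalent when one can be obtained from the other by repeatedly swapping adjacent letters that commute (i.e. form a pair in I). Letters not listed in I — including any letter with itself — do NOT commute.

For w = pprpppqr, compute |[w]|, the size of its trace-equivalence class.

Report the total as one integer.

6

drop 0:p onto floor
drop 1:p onto {0:p}
drop 2:r onto floor
drop 3:p onto {1:p}
drop 4:p onto {3:p}
drop 5:p onto {4:p}
drop 6:q onto {2:r, 5:p}
drop 7:r onto {6:q}
ground layer = {0:p, 2:r}
drop-orders for the pieces not yet dropped (sum over which currently-grounded one goes next):
  1 to go: {7} 1
  2 to go: {6,7} 1
  3 to go: {2,6,7} 1  {5,6,7} 1
  4 to go: {2,5,6,7} 2  {4,5,6,7} 1
  5 to go: {2,4,5,6,7} 3  {3,4,5,6,7} 1
  6 to go: {1,3,4,5,6,7} 1  {2,3,4,5,6,7} 4
  if 0:p drops first: 5 orders
  if 2:r drops first: 1 orders
heap linearizations: 6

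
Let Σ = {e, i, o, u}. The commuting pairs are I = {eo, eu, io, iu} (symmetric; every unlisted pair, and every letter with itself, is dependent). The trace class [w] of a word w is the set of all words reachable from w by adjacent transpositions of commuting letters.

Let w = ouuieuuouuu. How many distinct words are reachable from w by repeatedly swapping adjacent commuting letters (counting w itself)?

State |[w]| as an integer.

0(o) covers ∅
1(u) covers 0:o
2(u) covers 1:u
3(i) covers ∅
4(e) covers 3:i
5(u) covers 2:u
6(u) covers 5:u
7(o) covers 6:u
8(u) covers 7:o
9(u) covers 8:u
10(u) covers 9:u
floor of heap: 0:o, 3:i
completions by unplaced set U, small U first (add the entries for U minus each lowest piece of U):
  |U|=1: {4}:1  {10}:1
  |U|=2: {3,4}:1  {4,10}:2  {9,10}:1
  |U|=3: {3,4,10}:3  {4,9,10}:3  {8,9,10}:1
  |U|=4: {3,4,9,10}:6  {4,8,9,10}:4  {7,8,9,10}:1
  |U|=5: {3,4,8,9,10}:10  {4,7,8,9,10}:5  {6,7,8,9,10}:1
  |U|=6: {3,4,7,8,9,10}:15  {4,6,7,8,9,10}:6  {5,6,7,8,9,10}:1
  |U|=7: {2,5,6,7,8,9,10}:1  {3,4,6,7,8,9,10}:21  {4,5,6,7,8,9,10}:7
  |U|=8: {1,2,5,6,7,8,9,10}:1  {2,4,5,6,7,8,9,10}:8  {3,4,5,6,7,8,9,10}:28
  |U|=9: {0,1,2,5,6,7,8,9,10}:1  {1,2,4,5,6,7,8,9,10}:9  {2,3,4,5,6,7,8,9,10}:36
  start at 0(o): 45
  start at 3(i): 10
sum over floor = 55

55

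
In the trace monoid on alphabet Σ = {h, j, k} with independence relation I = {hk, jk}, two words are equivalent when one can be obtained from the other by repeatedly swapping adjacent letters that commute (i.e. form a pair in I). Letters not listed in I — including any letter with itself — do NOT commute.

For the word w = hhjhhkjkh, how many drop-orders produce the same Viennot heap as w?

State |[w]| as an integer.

drop 0:h onto floor
drop 1:h onto {0:h}
drop 2:j onto {1:h}
drop 3:h onto {2:j}
drop 4:h onto {3:h}
drop 5:k onto floor
drop 6:j onto {4:h}
drop 7:k onto {5:k}
drop 8:h onto {6:j}
ground layer = {0:h, 5:k}
drop-orders for the pieces not yet dropped (sum over which currently-grounded one goes next):
  1 to go: {7} 1  {8} 1
  2 to go: {5,7} 1  {6,8} 1  {7,8} 2
  3 to go: {4,6,8} 1  {5,7,8} 3  {6,7,8} 3
  4 to go: {3,4,6,8} 1  {4,6,7,8} 4  {5,6,7,8} 6
  5 to go: {2,3,4,6,8} 1  {3,4,6,7,8} 5  {4,5,6,7,8} 10
  6 to go: {1,2,3,4,6,8} 1  {2,3,4,6,7,8} 6  {3,4,5,6,7,8} 15
  7 to go: {0,1,2,3,4,6,8} 1  {1,2,3,4,6,7,8} 7  {2,3,4,5,6,7,8} 21
  if 0:h drops first: 28 orders
  if 5:k drops first: 8 orders
heap linearizations: 36

36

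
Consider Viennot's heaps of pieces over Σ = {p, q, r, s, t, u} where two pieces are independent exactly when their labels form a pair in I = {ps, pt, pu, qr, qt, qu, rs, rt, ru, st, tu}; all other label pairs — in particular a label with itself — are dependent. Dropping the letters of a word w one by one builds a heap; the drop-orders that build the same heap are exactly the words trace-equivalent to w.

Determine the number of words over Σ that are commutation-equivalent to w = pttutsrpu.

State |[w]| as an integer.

1680

drop 0:p onto floor
drop 1:t onto floor
drop 2:t onto {1:t}
drop 3:u onto floor
drop 4:t onto {2:t}
drop 5:s onto {3:u}
drop 6:r onto {0:p}
drop 7:p onto {6:r}
drop 8:u onto {5:s}
ground layer = {0:p, 1:t, 3:u}
drop-orders for the pieces not yet dropped (sum over which currently-grounded one goes next):
  1 to go: {4} 1  {7} 1  {8} 1
  2 to go: {2,4} 1  {4,7} 2  {4,8} 2  {5,8} 1  {6,7} 1  {7,8} 2
  3 to go: {0,6,7} 1  {1,2,4} 1  {2,4,7} 3  {2,4,8} 3  {3,5,8} 1  {4,5,8} 3  {4,6,7} 3  {4,7,8} 6  {5,7,8} 3  {6,7,8} 3
  4 to go: {0,4,6,7} 4  {0,6,7,8} 4  {1,2,4,7} 4  {1,2,4,8} 4  {2,4,5,8} 6  {2,4,6,7} 6  {2,4,7,8} 12  {3,4,5,8} 4  {3,5,7,8} 4  {4,5,7,8} 12  {4,6,7,8} 12  {5,6,7,8} 6
  5 to go: {0,2,4,6,7} 10  {0,4,6,7,8} 20  {0,5,6,7,8} 10  {1,2,4,5,8} 10  {1,2,4,6,7} 10  {1,2,4,7,8} 20  {2,3,4,5,8} 10  {2,4,5,7,8} 30  {2,4,6,7,8} 30  {3,4,5,7,8} 20  {3,5,6,7,8} 10  {4,5,6,7,8} 30
  6 to go: {0,1,2,4,6,7} 20  {0,2,4,6,7,8} 60  {0,3,5,6,7,8} 20  {0,4,5,6,7,8} 60  {1,2,3,4,5,8} 20  {1,2,4,5,7,8} 60  {1,2,4,6,7,8} 60  {2,3,4,5,7,8} 60  {2,4,5,6,7,8} 90  {3,4,5,6,7,8} 60
  7 to go: {0,1,2,4,6,7,8} 140  {0,2,4,5,6,7,8} 210  {0,3,4,5,6,7,8} 140  {1,2,3,4,5,7,8} 140  {1,2,4,5,6,7,8} 210  {2,3,4,5,6,7,8} 210
  if 0:p drops first: 560 orders
  if 1:t drops first: 560 orders
  if 3:u drops first: 560 orders
heap linearizations: 1680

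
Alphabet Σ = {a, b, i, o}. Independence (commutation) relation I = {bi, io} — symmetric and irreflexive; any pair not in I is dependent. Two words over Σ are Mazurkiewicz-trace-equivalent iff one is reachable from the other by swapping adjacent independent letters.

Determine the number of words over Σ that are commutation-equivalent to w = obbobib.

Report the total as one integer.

7

drop 0:o onto floor
drop 1:b onto {0:o}
drop 2:b onto {1:b}
drop 3:o onto {2:b}
drop 4:b onto {3:o}
drop 5:i onto floor
drop 6:b onto {4:b}
ground layer = {0:o, 5:i}
drop-orders for the pieces not yet dropped (sum over which currently-grounded one goes next):
  1 to go: {5} 1  {6} 1
  2 to go: {4,6} 1  {5,6} 2
  3 to go: {3,4,6} 1  {4,5,6} 3
  4 to go: {2,3,4,6} 1  {3,4,5,6} 4
  5 to go: {1,2,3,4,6} 1  {2,3,4,5,6} 5
  if 0:o drops first: 6 orders
  if 5:i drops first: 1 orders
heap linearizations: 7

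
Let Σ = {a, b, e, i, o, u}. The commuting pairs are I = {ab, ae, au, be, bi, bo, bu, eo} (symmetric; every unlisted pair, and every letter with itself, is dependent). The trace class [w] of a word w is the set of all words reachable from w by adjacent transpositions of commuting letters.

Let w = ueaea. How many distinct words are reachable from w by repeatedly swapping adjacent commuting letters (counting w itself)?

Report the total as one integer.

10

0(u) covers ∅
1(e) covers 0:u
2(a) covers ∅
3(e) covers 1:e
4(a) covers 2:a
floor of heap: 0:u, 2:a
completions by unplaced set U, small U first (add the entries for U minus each lowest piece of U):
  |U|=1: {3}:1  {4}:1
  |U|=2: {1,3}:1  {2,4}:1  {3,4}:2
  |U|=3: {0,1,3}:1  {1,3,4}:3  {2,3,4}:3
  start at 0(u): 6
  start at 2(a): 4
sum over floor = 10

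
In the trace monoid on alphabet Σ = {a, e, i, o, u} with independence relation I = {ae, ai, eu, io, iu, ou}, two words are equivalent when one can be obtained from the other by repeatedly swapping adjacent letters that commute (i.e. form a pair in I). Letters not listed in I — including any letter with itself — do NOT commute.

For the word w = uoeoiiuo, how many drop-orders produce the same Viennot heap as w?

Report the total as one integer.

piece 0:u — minimal
piece 1:o — minimal
piece 2:e rests on {1:o}
piece 3:o rests on {2:e}
piece 4:i rests on {2:e}
piece 5:i rests on {4:i}
piece 6:u rests on {0:u}
piece 7:o rests on {3:o}
minimal pieces: {0:u, 1:o}
ways to finish when only these pieces remain (= sum over removing one remaining piece with nothing left below it):
  1 left: {5}→1  {6}→1  {7}→1
  2 left: {0,6}→1  {3,7}→1  {4,5}→1  {5,6}→2  {5,7}→2  {6,7}→2
  3 left: {0,5,6}→3  {0,6,7}→3  {3,5,7}→3  {3,6,7}→3  {4,5,6}→3  {4,5,7}→3  {5,6,7}→6
  4 left: {0,3,6,7}→6  {0,4,5,6}→6  {0,5,6,7}→12  {3,4,5,7}→6  {3,5,6,7}→12  {4,5,6,7}→12
  5 left: {0,3,5,6,7}→30  {0,4,5,6,7}→30  {2,3,4,5,7}→6  {3,4,5,6,7}→30
  6 left: {0,3,4,5,6,7}→90  {1,2,3,4,5,7}→6  {2,3,4,5,6,7}→36
  placing 0:u first → 42 extensions
  placing 1:o first → 126 extensions
total linear extensions = 168

168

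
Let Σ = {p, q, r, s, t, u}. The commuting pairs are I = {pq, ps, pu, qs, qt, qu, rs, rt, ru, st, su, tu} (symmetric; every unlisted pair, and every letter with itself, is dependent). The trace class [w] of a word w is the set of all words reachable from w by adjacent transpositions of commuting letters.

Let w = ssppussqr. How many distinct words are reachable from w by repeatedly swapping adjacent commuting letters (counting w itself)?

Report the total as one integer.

1890

0(s) covers ∅
1(s) covers 0:s
2(p) covers ∅
3(p) covers 2:p
4(u) covers ∅
5(s) covers 1:s
6(s) covers 5:s
7(q) covers ∅
8(r) covers 3:p, 7:q
floor of heap: 0:s, 2:p, 4:u, 7:q
completions by unplaced set U, small U first (add the entries for U minus each lowest piece of U):
  |U|=1: {4}:1  {6}:1  {8}:1
  |U|=2: {3,8}:1  {4,6}:2  {4,8}:2  {5,6}:1  {6,8}:2  {7,8}:1
  |U|=3: {1,5,6}:1  {2,3,8}:1  {3,4,8}:3  {3,6,8}:3  {3,7,8}:2  {4,5,6}:3  {4,6,8}:6  {4,7,8}:3  {5,6,8}:3  {6,7,8}:3
  |U|=4: {0,1,5,6}:1  {1,4,5,6}:4  {1,5,6,8}:4  {2,3,4,8}:4  {2,3,6,8}:4  {2,3,7,8}:3  {3,4,6,8}:12  {3,4,7,8}:8  {3,5,6,8}:6  {3,6,7,8}:8  {4,5,6,8}:12  {4,6,7,8}:12  {5,6,7,8}:6
  |U|=5: {0,1,4,5,6}:5  {0,1,5,6,8}:5  {1,3,5,6,8}:10  {1,4,5,6,8}:20  {1,5,6,7,8}:10  {2,3,4,6,8}:20  {2,3,4,7,8}:15  {2,3,5,6,8}:10  {2,3,6,7,8}:15  {3,4,5,6,8}:30  {3,4,6,7,8}:40  {3,5,6,7,8}:20  {4,5,6,7,8}:30
  |U|=6: {0,1,3,5,6,8}:15  {0,1,4,5,6,8}:30  {0,1,5,6,7,8}:15  {1,2,3,5,6,8}:20  {1,3,4,5,6,8}:60  {1,3,5,6,7,8}:40  {1,4,5,6,7,8}:60  {2,3,4,5,6,8}:60  {2,3,4,6,7,8}:90  {2,3,5,6,7,8}:45  {3,4,5,6,7,8}:120
  |U|=7: {0,1,2,3,5,6,8}:35  {0,1,3,4,5,6,8}:105  {0,1,3,5,6,7,8}:70  {0,1,4,5,6,7,8}:105  {1,2,3,4,5,6,8}:140  {1,2,3,5,6,7,8}:105  {1,3,4,5,6,7,8}:280  {2,3,4,5,6,7,8}:315
  start at 0(s): 840
  start at 2(p): 560
  start at 4(u): 210
  start at 7(q): 280
sum over floor = 1890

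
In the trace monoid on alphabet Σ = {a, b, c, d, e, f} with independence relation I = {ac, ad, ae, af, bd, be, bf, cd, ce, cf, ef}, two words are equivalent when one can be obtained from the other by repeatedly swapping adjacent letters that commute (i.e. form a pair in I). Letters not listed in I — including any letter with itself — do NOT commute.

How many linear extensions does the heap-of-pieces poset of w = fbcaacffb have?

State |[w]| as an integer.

#0=f has no predecessor
#1=b has no predecessor
#2=c depends on [1:b]
#3=a depends on [1:b]
#4=a depends on [3:a]
#5=c depends on [2:c]
#6=f depends on [0:f]
#7=f depends on [6:f]
#8=b depends on [4:a, 5:c]
sources: [0:f, 1:b]
N(rest) = Σ N(rest − s) over sources s of rest; N(one piece) = 1:
  size 1 → [7]=1  [8]=1
  size 2 → [4,8]=1  [5,8]=1  [6,7]=1  [7,8]=2
  size 3 → [0,6,7]=1  [2,5,8]=1  [3,4,8]=1  [4,5,8]=2  [4,7,8]=3  [5,7,8]=3  [6,7,8]=3
  size 4 → [0,6,7,8]=4  [2,4,5,8]=3  [2,5,7,8]=4  [3,4,5,8]=3  [3,4,7,8]=4  [4,5,7,8]=8  [4,6,7,8]=6  [5,6,7,8]=6
  size 5 → [0,4,6,7,8]=10  [0,5,6,7,8]=10  [2,3,4,5,8]=6  [2,4,5,7,8]=15  [2,5,6,7,8]=10  [3,4,5,7,8]=15  [3,4,6,7,8]=10  [4,5,6,7,8]=20
  size 6 → [0,2,5,6,7,8]=20  [0,3,4,6,7,8]=20  [0,4,5,6,7,8]=40  [1,2,3,4,5,8]=6  [2,3,4,5,7,8]=36  [2,4,5,6,7,8]=45  [3,4,5,6,7,8]=45
  size 7 → [0,2,4,5,6,7,8]=105  [0,3,4,5,6,7,8]=105  [1,2,3,4,5,7,8]=42  [2,3,4,5,6,7,8]=126
  first=0(f) contributes 168
  first=1(b) contributes 336
|[w]| = 504

504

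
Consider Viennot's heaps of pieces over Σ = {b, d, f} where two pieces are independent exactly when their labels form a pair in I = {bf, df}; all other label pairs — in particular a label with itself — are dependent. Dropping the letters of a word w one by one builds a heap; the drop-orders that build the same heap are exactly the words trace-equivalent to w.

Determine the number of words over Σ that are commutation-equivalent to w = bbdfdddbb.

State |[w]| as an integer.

piece 0:b — minimal
piece 1:b rests on {0:b}
piece 2:d rests on {1:b}
piece 3:f — minimal
piece 4:d rests on {2:d}
piece 5:d rests on {4:d}
piece 6:d rests on {5:d}
piece 7:b rests on {6:d}
piece 8:b rests on {7:b}
minimal pieces: {0:b, 3:f}
ways to finish when only these pieces remain (= sum over removing one remaining piece with nothing left below it):
  1 left: {3}→1  {8}→1
  2 left: {3,8}→2  {7,8}→1
  3 left: {3,7,8}→3  {6,7,8}→1
  4 left: {3,6,7,8}→4  {5,6,7,8}→1
  5 left: {3,5,6,7,8}→5  {4,5,6,7,8}→1
  6 left: {2,4,5,6,7,8}→1  {3,4,5,6,7,8}→6
  7 left: {1,2,4,5,6,7,8}→1  {2,3,4,5,6,7,8}→7
  placing 0:b first → 8 extensions
  placing 3:f first → 1 extensions
total linear extensions = 9

9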